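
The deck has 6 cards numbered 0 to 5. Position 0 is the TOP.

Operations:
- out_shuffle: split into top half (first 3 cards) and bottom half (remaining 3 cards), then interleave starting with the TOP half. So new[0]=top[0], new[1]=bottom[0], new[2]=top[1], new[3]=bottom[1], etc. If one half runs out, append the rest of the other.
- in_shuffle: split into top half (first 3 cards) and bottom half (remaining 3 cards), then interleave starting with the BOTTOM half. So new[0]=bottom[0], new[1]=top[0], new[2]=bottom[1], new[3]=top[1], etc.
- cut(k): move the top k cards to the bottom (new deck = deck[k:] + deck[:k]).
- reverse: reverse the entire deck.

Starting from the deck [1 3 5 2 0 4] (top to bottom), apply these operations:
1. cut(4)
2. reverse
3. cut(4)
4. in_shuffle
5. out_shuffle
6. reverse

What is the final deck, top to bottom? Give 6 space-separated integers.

After op 1 (cut(4)): [0 4 1 3 5 2]
After op 2 (reverse): [2 5 3 1 4 0]
After op 3 (cut(4)): [4 0 2 5 3 1]
After op 4 (in_shuffle): [5 4 3 0 1 2]
After op 5 (out_shuffle): [5 0 4 1 3 2]
After op 6 (reverse): [2 3 1 4 0 5]

Answer: 2 3 1 4 0 5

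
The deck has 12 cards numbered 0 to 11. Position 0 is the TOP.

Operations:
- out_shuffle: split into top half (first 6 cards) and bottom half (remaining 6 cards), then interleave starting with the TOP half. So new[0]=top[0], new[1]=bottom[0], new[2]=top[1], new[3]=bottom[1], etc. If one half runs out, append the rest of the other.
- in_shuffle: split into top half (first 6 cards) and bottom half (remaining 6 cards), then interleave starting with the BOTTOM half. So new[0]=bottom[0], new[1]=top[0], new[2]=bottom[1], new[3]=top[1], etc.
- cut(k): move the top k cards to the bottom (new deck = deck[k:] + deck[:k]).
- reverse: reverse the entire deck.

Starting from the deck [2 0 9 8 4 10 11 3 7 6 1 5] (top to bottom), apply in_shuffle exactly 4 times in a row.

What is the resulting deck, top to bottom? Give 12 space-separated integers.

Answer: 7 4 2 6 10 0 1 11 9 5 3 8

Derivation:
After op 1 (in_shuffle): [11 2 3 0 7 9 6 8 1 4 5 10]
After op 2 (in_shuffle): [6 11 8 2 1 3 4 0 5 7 10 9]
After op 3 (in_shuffle): [4 6 0 11 5 8 7 2 10 1 9 3]
After op 4 (in_shuffle): [7 4 2 6 10 0 1 11 9 5 3 8]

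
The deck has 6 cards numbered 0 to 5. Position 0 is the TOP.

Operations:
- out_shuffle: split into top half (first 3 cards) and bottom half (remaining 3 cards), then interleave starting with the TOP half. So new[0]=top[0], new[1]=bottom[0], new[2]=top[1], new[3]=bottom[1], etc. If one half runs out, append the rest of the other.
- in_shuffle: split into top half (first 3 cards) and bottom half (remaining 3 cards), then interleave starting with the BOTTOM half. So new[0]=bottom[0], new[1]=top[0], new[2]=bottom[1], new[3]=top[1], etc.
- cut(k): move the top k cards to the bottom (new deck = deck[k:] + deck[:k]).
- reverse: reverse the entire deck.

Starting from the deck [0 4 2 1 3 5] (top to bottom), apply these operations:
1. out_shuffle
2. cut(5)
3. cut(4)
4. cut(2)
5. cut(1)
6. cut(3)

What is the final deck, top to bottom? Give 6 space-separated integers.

After op 1 (out_shuffle): [0 1 4 3 2 5]
After op 2 (cut(5)): [5 0 1 4 3 2]
After op 3 (cut(4)): [3 2 5 0 1 4]
After op 4 (cut(2)): [5 0 1 4 3 2]
After op 5 (cut(1)): [0 1 4 3 2 5]
After op 6 (cut(3)): [3 2 5 0 1 4]

Answer: 3 2 5 0 1 4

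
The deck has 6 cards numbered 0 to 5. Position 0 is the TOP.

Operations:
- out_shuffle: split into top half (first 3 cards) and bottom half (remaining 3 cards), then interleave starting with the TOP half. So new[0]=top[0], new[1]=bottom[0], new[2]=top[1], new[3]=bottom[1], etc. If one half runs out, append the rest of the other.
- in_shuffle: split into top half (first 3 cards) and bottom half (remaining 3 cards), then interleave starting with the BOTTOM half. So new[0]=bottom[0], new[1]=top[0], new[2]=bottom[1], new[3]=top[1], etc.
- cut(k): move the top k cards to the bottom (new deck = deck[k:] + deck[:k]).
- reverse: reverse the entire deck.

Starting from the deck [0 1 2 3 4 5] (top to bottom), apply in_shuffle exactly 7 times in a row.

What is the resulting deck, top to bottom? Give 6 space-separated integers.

After op 1 (in_shuffle): [3 0 4 1 5 2]
After op 2 (in_shuffle): [1 3 5 0 2 4]
After op 3 (in_shuffle): [0 1 2 3 4 5]
After op 4 (in_shuffle): [3 0 4 1 5 2]
After op 5 (in_shuffle): [1 3 5 0 2 4]
After op 6 (in_shuffle): [0 1 2 3 4 5]
After op 7 (in_shuffle): [3 0 4 1 5 2]

Answer: 3 0 4 1 5 2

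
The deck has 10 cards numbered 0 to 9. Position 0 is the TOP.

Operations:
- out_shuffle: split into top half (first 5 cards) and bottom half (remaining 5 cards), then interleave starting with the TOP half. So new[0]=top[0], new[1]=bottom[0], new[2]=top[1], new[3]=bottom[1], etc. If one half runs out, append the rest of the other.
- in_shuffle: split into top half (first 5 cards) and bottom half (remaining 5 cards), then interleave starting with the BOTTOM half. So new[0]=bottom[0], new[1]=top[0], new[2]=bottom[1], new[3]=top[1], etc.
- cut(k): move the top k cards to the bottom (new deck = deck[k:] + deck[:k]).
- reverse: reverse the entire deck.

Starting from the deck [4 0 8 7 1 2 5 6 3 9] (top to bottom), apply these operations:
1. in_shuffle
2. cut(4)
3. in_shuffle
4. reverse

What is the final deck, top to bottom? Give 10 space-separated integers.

Answer: 9 0 7 5 3 4 8 2 6 1

Derivation:
After op 1 (in_shuffle): [2 4 5 0 6 8 3 7 9 1]
After op 2 (cut(4)): [6 8 3 7 9 1 2 4 5 0]
After op 3 (in_shuffle): [1 6 2 8 4 3 5 7 0 9]
After op 4 (reverse): [9 0 7 5 3 4 8 2 6 1]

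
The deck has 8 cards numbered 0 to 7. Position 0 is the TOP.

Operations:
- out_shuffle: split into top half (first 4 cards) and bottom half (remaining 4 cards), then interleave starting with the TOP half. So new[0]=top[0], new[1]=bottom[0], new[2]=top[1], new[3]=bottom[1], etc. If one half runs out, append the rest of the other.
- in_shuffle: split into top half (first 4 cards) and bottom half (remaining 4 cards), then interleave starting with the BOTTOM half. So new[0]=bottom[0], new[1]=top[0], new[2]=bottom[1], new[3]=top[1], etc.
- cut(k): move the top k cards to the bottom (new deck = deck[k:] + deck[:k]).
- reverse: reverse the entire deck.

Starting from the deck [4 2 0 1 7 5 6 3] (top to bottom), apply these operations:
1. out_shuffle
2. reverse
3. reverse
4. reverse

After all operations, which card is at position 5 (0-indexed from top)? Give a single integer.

After op 1 (out_shuffle): [4 7 2 5 0 6 1 3]
After op 2 (reverse): [3 1 6 0 5 2 7 4]
After op 3 (reverse): [4 7 2 5 0 6 1 3]
After op 4 (reverse): [3 1 6 0 5 2 7 4]
Position 5: card 2.

Answer: 2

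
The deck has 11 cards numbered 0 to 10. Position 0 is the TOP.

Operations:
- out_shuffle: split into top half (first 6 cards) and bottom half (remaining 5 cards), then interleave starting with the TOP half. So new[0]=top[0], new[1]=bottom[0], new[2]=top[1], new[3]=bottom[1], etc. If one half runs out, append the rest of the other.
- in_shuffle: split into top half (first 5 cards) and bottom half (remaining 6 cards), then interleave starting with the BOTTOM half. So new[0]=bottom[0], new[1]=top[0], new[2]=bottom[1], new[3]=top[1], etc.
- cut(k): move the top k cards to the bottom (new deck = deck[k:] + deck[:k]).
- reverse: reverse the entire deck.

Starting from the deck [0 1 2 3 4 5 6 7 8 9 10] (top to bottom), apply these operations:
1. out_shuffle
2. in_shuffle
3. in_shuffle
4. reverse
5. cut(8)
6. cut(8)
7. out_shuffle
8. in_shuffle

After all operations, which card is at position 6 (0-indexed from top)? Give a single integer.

After op 1 (out_shuffle): [0 6 1 7 2 8 3 9 4 10 5]
After op 2 (in_shuffle): [8 0 3 6 9 1 4 7 10 2 5]
After op 3 (in_shuffle): [1 8 4 0 7 3 10 6 2 9 5]
After op 4 (reverse): [5 9 2 6 10 3 7 0 4 8 1]
After op 5 (cut(8)): [4 8 1 5 9 2 6 10 3 7 0]
After op 6 (cut(8)): [3 7 0 4 8 1 5 9 2 6 10]
After op 7 (out_shuffle): [3 5 7 9 0 2 4 6 8 10 1]
After op 8 (in_shuffle): [2 3 4 5 6 7 8 9 10 0 1]
Position 6: card 8.

Answer: 8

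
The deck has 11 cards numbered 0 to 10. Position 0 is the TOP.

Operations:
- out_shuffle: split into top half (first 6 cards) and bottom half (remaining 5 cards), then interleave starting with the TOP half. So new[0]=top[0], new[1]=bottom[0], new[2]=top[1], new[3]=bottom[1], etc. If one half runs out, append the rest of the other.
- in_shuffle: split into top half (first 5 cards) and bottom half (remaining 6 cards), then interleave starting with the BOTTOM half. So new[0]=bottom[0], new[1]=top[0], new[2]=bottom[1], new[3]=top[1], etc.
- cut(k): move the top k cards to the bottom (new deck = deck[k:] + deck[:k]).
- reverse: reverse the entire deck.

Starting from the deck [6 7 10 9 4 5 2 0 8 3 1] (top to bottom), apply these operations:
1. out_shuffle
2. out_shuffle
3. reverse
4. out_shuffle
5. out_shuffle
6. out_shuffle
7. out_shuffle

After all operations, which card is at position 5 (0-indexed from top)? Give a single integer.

After op 1 (out_shuffle): [6 2 7 0 10 8 9 3 4 1 5]
After op 2 (out_shuffle): [6 9 2 3 7 4 0 1 10 5 8]
After op 3 (reverse): [8 5 10 1 0 4 7 3 2 9 6]
After op 4 (out_shuffle): [8 7 5 3 10 2 1 9 0 6 4]
After op 5 (out_shuffle): [8 1 7 9 5 0 3 6 10 4 2]
After op 6 (out_shuffle): [8 3 1 6 7 10 9 4 5 2 0]
After op 7 (out_shuffle): [8 9 3 4 1 5 6 2 7 0 10]
Position 5: card 5.

Answer: 5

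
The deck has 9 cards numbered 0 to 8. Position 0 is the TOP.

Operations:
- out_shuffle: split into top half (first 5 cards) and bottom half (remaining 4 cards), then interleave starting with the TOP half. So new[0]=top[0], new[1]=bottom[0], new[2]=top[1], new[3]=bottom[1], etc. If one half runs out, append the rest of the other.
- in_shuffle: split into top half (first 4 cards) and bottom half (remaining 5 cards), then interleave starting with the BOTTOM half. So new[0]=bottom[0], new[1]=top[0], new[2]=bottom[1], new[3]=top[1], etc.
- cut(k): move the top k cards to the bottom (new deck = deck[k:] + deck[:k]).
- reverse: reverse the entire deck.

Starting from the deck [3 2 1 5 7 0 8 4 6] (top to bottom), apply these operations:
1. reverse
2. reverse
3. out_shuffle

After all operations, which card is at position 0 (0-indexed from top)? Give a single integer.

Answer: 3

Derivation:
After op 1 (reverse): [6 4 8 0 7 5 1 2 3]
After op 2 (reverse): [3 2 1 5 7 0 8 4 6]
After op 3 (out_shuffle): [3 0 2 8 1 4 5 6 7]
Position 0: card 3.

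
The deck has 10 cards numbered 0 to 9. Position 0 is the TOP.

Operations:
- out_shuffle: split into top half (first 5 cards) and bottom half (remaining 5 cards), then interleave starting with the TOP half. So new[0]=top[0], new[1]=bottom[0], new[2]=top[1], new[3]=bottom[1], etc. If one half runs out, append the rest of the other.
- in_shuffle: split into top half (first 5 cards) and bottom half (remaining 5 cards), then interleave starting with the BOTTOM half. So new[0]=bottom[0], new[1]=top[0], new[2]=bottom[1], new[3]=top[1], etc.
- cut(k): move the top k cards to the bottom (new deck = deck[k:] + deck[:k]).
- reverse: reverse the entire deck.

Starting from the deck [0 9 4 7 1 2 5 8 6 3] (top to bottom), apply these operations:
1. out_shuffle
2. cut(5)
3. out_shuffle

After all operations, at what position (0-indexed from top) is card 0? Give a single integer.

After op 1 (out_shuffle): [0 2 9 5 4 8 7 6 1 3]
After op 2 (cut(5)): [8 7 6 1 3 0 2 9 5 4]
After op 3 (out_shuffle): [8 0 7 2 6 9 1 5 3 4]
Card 0 is at position 1.

Answer: 1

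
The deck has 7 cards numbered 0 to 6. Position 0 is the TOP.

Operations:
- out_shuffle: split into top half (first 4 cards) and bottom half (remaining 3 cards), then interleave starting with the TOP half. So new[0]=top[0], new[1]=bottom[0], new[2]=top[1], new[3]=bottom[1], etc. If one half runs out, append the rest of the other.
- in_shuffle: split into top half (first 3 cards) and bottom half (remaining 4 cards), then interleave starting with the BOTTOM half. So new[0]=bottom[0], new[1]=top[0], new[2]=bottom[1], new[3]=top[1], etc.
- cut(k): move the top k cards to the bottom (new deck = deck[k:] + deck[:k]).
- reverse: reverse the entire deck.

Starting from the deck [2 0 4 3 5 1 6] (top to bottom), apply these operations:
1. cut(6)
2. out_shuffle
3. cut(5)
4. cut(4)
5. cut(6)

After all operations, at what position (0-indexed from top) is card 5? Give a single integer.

After op 1 (cut(6)): [6 2 0 4 3 5 1]
After op 2 (out_shuffle): [6 3 2 5 0 1 4]
After op 3 (cut(5)): [1 4 6 3 2 5 0]
After op 4 (cut(4)): [2 5 0 1 4 6 3]
After op 5 (cut(6)): [3 2 5 0 1 4 6]
Card 5 is at position 2.

Answer: 2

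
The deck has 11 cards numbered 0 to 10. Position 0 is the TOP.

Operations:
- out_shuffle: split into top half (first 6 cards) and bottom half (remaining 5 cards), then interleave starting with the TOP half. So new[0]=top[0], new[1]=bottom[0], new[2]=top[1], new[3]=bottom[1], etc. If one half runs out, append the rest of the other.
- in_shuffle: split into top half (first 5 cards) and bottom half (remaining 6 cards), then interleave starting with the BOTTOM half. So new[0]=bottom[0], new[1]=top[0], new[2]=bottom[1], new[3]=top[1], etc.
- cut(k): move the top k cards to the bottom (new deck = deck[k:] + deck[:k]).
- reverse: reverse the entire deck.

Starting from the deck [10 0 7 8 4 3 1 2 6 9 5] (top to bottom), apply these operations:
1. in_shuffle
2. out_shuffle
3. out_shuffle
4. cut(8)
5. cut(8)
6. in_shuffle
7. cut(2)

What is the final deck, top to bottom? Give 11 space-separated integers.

After op 1 (in_shuffle): [3 10 1 0 2 7 6 8 9 4 5]
After op 2 (out_shuffle): [3 6 10 8 1 9 0 4 2 5 7]
After op 3 (out_shuffle): [3 0 6 4 10 2 8 5 1 7 9]
After op 4 (cut(8)): [1 7 9 3 0 6 4 10 2 8 5]
After op 5 (cut(8)): [2 8 5 1 7 9 3 0 6 4 10]
After op 6 (in_shuffle): [9 2 3 8 0 5 6 1 4 7 10]
After op 7 (cut(2)): [3 8 0 5 6 1 4 7 10 9 2]

Answer: 3 8 0 5 6 1 4 7 10 9 2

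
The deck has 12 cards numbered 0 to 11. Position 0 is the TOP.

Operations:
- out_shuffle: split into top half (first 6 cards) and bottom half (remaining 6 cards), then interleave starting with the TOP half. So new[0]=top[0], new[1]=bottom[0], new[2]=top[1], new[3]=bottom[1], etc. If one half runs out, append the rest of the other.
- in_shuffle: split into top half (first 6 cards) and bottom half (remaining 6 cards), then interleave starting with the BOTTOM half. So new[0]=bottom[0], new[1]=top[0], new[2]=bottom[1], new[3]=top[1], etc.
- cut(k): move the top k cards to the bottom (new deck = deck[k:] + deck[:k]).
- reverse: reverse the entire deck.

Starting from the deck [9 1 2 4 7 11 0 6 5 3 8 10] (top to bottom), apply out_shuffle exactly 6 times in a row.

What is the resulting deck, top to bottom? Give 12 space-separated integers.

After op 1 (out_shuffle): [9 0 1 6 2 5 4 3 7 8 11 10]
After op 2 (out_shuffle): [9 4 0 3 1 7 6 8 2 11 5 10]
After op 3 (out_shuffle): [9 6 4 8 0 2 3 11 1 5 7 10]
After op 4 (out_shuffle): [9 3 6 11 4 1 8 5 0 7 2 10]
After op 5 (out_shuffle): [9 8 3 5 6 0 11 7 4 2 1 10]
After op 6 (out_shuffle): [9 11 8 7 3 4 5 2 6 1 0 10]

Answer: 9 11 8 7 3 4 5 2 6 1 0 10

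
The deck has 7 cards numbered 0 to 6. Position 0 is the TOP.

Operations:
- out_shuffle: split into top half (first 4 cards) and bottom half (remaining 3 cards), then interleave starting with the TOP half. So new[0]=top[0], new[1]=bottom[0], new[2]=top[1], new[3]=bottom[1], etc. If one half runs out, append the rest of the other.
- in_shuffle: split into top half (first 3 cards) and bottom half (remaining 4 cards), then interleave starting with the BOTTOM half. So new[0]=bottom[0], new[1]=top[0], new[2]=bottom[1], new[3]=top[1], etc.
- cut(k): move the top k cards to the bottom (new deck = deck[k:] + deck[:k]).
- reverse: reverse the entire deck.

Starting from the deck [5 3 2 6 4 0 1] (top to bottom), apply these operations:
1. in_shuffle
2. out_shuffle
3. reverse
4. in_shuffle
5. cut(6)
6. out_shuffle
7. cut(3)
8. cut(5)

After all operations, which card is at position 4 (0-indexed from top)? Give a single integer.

Answer: 4

Derivation:
After op 1 (in_shuffle): [6 5 4 3 0 2 1]
After op 2 (out_shuffle): [6 0 5 2 4 1 3]
After op 3 (reverse): [3 1 4 2 5 0 6]
After op 4 (in_shuffle): [2 3 5 1 0 4 6]
After op 5 (cut(6)): [6 2 3 5 1 0 4]
After op 6 (out_shuffle): [6 1 2 0 3 4 5]
After op 7 (cut(3)): [0 3 4 5 6 1 2]
After op 8 (cut(5)): [1 2 0 3 4 5 6]
Position 4: card 4.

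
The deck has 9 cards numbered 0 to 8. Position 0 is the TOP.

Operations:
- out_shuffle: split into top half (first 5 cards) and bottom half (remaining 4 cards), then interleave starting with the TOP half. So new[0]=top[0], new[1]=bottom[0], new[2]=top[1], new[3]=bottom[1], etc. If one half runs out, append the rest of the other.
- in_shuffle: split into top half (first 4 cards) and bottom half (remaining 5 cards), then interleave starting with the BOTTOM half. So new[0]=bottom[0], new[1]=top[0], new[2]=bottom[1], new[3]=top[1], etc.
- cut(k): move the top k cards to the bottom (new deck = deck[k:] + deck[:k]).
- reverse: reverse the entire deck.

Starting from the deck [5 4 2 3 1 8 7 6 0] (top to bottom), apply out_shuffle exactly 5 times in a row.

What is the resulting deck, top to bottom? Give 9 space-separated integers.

After op 1 (out_shuffle): [5 8 4 7 2 6 3 0 1]
After op 2 (out_shuffle): [5 6 8 3 4 0 7 1 2]
After op 3 (out_shuffle): [5 0 6 7 8 1 3 2 4]
After op 4 (out_shuffle): [5 1 0 3 6 2 7 4 8]
After op 5 (out_shuffle): [5 2 1 7 0 4 3 8 6]

Answer: 5 2 1 7 0 4 3 8 6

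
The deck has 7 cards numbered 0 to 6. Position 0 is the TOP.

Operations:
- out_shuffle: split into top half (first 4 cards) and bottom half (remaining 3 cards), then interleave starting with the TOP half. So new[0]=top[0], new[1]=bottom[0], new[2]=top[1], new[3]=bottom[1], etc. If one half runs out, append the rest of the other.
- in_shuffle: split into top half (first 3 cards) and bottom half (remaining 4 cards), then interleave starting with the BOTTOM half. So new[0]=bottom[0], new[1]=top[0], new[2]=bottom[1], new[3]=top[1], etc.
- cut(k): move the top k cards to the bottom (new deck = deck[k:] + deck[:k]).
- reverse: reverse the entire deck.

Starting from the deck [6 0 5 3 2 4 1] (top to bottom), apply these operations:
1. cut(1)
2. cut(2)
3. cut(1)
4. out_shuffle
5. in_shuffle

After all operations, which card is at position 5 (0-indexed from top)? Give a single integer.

After op 1 (cut(1)): [0 5 3 2 4 1 6]
After op 2 (cut(2)): [3 2 4 1 6 0 5]
After op 3 (cut(1)): [2 4 1 6 0 5 3]
After op 4 (out_shuffle): [2 0 4 5 1 3 6]
After op 5 (in_shuffle): [5 2 1 0 3 4 6]
Position 5: card 4.

Answer: 4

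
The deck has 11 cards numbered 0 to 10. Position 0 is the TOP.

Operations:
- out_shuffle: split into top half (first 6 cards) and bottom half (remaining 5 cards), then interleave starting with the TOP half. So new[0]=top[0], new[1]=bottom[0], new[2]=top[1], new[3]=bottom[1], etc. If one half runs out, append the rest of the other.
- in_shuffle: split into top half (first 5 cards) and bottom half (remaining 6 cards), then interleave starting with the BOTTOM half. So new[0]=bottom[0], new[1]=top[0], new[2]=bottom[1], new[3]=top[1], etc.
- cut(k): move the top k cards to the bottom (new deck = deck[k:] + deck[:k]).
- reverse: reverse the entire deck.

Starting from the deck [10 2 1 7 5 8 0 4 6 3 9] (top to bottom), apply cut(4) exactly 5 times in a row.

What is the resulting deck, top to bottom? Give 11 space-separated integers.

Answer: 3 9 10 2 1 7 5 8 0 4 6

Derivation:
After op 1 (cut(4)): [5 8 0 4 6 3 9 10 2 1 7]
After op 2 (cut(4)): [6 3 9 10 2 1 7 5 8 0 4]
After op 3 (cut(4)): [2 1 7 5 8 0 4 6 3 9 10]
After op 4 (cut(4)): [8 0 4 6 3 9 10 2 1 7 5]
After op 5 (cut(4)): [3 9 10 2 1 7 5 8 0 4 6]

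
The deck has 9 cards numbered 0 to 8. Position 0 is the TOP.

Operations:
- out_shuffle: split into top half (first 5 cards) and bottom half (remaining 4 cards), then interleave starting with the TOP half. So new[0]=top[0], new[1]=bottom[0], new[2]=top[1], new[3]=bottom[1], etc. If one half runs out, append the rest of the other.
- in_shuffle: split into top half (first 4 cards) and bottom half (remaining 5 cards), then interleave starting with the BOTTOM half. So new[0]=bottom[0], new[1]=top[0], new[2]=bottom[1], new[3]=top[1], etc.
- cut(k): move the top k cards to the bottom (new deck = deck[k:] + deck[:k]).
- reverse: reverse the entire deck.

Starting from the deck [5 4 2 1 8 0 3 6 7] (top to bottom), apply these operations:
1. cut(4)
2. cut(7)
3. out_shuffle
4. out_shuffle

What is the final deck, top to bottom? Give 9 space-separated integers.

Answer: 2 5 6 0 1 4 7 3 8

Derivation:
After op 1 (cut(4)): [8 0 3 6 7 5 4 2 1]
After op 2 (cut(7)): [2 1 8 0 3 6 7 5 4]
After op 3 (out_shuffle): [2 6 1 7 8 5 0 4 3]
After op 4 (out_shuffle): [2 5 6 0 1 4 7 3 8]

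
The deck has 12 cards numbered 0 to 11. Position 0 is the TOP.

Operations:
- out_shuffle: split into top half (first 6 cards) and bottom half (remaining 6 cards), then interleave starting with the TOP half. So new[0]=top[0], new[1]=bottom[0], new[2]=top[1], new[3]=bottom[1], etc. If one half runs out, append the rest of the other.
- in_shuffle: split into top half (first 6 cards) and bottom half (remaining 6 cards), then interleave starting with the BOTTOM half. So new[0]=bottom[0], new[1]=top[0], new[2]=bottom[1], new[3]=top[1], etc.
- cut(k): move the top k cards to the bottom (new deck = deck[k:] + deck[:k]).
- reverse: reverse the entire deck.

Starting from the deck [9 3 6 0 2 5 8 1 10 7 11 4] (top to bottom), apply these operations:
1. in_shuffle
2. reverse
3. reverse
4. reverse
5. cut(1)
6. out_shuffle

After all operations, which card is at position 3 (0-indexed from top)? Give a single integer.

After op 1 (in_shuffle): [8 9 1 3 10 6 7 0 11 2 4 5]
After op 2 (reverse): [5 4 2 11 0 7 6 10 3 1 9 8]
After op 3 (reverse): [8 9 1 3 10 6 7 0 11 2 4 5]
After op 4 (reverse): [5 4 2 11 0 7 6 10 3 1 9 8]
After op 5 (cut(1)): [4 2 11 0 7 6 10 3 1 9 8 5]
After op 6 (out_shuffle): [4 10 2 3 11 1 0 9 7 8 6 5]
Position 3: card 3.

Answer: 3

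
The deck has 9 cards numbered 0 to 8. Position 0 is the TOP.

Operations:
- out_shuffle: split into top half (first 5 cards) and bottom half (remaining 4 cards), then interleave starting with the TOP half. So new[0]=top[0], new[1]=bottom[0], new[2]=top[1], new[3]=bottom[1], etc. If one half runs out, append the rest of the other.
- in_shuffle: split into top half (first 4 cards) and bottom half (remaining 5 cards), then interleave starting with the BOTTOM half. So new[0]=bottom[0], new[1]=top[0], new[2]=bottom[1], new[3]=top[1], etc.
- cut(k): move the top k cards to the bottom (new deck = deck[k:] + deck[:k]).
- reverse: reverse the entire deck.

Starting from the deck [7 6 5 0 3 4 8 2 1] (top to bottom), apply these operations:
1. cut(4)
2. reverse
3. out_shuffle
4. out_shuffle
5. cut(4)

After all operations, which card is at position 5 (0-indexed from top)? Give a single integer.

Answer: 0

Derivation:
After op 1 (cut(4)): [3 4 8 2 1 7 6 5 0]
After op 2 (reverse): [0 5 6 7 1 2 8 4 3]
After op 3 (out_shuffle): [0 2 5 8 6 4 7 3 1]
After op 4 (out_shuffle): [0 4 2 7 5 3 8 1 6]
After op 5 (cut(4)): [5 3 8 1 6 0 4 2 7]
Position 5: card 0.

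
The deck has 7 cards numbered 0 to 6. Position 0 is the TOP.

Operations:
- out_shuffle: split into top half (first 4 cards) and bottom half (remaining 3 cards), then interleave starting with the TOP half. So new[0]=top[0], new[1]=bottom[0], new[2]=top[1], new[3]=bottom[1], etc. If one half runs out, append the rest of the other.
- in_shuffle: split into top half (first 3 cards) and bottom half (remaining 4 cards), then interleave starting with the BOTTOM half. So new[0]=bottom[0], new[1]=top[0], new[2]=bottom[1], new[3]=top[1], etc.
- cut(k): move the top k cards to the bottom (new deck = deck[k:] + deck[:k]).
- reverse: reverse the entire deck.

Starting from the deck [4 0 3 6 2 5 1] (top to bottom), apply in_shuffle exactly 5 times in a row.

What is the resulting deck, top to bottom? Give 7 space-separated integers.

Answer: 0 6 5 4 3 2 1

Derivation:
After op 1 (in_shuffle): [6 4 2 0 5 3 1]
After op 2 (in_shuffle): [0 6 5 4 3 2 1]
After op 3 (in_shuffle): [4 0 3 6 2 5 1]
After op 4 (in_shuffle): [6 4 2 0 5 3 1]
After op 5 (in_shuffle): [0 6 5 4 3 2 1]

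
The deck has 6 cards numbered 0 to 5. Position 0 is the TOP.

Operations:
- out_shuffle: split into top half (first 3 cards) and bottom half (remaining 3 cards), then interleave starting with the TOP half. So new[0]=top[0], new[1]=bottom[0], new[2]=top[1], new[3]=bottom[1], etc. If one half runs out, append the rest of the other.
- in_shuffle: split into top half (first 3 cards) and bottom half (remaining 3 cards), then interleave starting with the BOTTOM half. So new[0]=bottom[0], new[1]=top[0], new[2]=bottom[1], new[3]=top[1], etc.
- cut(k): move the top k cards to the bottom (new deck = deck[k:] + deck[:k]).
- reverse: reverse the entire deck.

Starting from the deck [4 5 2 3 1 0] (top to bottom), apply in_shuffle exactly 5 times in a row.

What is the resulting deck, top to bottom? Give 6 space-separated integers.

Answer: 5 3 0 4 2 1

Derivation:
After op 1 (in_shuffle): [3 4 1 5 0 2]
After op 2 (in_shuffle): [5 3 0 4 2 1]
After op 3 (in_shuffle): [4 5 2 3 1 0]
After op 4 (in_shuffle): [3 4 1 5 0 2]
After op 5 (in_shuffle): [5 3 0 4 2 1]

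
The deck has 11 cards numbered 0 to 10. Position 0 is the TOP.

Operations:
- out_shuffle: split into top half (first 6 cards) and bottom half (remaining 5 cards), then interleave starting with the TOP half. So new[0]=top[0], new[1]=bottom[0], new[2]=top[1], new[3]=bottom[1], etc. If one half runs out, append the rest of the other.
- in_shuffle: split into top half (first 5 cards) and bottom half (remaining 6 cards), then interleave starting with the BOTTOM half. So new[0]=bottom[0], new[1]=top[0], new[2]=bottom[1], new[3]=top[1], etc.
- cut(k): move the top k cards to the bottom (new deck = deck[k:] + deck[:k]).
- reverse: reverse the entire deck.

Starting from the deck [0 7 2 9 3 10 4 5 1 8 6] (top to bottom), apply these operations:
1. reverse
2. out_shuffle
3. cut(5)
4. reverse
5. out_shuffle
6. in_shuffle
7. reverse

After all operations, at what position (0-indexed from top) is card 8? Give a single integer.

Answer: 1

Derivation:
After op 1 (reverse): [6 8 1 5 4 10 3 9 2 7 0]
After op 2 (out_shuffle): [6 3 8 9 1 2 5 7 4 0 10]
After op 3 (cut(5)): [2 5 7 4 0 10 6 3 8 9 1]
After op 4 (reverse): [1 9 8 3 6 10 0 4 7 5 2]
After op 5 (out_shuffle): [1 0 9 4 8 7 3 5 6 2 10]
After op 6 (in_shuffle): [7 1 3 0 5 9 6 4 2 8 10]
After op 7 (reverse): [10 8 2 4 6 9 5 0 3 1 7]
Card 8 is at position 1.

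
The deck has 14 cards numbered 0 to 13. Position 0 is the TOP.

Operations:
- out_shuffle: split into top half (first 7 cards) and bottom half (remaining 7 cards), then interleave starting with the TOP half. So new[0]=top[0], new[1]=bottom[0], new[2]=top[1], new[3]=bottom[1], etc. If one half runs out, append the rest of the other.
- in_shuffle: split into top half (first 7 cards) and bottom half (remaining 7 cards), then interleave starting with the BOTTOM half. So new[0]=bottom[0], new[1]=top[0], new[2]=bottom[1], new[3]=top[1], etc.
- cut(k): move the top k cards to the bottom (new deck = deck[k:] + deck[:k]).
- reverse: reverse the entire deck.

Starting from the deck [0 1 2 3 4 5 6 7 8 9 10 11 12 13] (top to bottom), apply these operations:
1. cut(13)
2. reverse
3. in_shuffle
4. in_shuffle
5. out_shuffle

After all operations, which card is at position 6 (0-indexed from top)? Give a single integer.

After op 1 (cut(13)): [13 0 1 2 3 4 5 6 7 8 9 10 11 12]
After op 2 (reverse): [12 11 10 9 8 7 6 5 4 3 2 1 0 13]
After op 3 (in_shuffle): [5 12 4 11 3 10 2 9 1 8 0 7 13 6]
After op 4 (in_shuffle): [9 5 1 12 8 4 0 11 7 3 13 10 6 2]
After op 5 (out_shuffle): [9 11 5 7 1 3 12 13 8 10 4 6 0 2]
Position 6: card 12.

Answer: 12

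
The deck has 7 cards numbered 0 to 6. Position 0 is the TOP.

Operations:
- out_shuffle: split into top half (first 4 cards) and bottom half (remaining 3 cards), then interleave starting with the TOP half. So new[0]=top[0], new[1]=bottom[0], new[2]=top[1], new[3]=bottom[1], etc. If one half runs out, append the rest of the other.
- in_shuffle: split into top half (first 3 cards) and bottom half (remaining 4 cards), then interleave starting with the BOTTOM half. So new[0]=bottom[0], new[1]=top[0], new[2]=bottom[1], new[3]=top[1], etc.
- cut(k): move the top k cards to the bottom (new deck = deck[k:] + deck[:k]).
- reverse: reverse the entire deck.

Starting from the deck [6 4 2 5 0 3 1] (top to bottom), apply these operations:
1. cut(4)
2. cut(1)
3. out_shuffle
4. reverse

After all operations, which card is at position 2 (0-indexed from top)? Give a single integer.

Answer: 6

Derivation:
After op 1 (cut(4)): [0 3 1 6 4 2 5]
After op 2 (cut(1)): [3 1 6 4 2 5 0]
After op 3 (out_shuffle): [3 2 1 5 6 0 4]
After op 4 (reverse): [4 0 6 5 1 2 3]
Position 2: card 6.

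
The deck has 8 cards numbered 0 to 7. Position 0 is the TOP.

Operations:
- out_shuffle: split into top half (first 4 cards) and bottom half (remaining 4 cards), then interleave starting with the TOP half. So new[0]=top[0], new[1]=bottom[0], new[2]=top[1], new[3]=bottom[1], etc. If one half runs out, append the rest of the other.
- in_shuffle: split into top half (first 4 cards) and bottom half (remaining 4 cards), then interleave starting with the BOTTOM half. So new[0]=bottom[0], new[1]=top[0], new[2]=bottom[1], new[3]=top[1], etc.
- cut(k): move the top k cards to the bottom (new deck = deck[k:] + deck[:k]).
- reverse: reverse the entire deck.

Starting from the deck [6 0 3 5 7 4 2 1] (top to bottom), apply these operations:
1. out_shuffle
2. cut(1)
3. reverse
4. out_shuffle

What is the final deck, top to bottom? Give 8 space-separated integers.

Answer: 6 3 1 4 5 0 2 7

Derivation:
After op 1 (out_shuffle): [6 7 0 4 3 2 5 1]
After op 2 (cut(1)): [7 0 4 3 2 5 1 6]
After op 3 (reverse): [6 1 5 2 3 4 0 7]
After op 4 (out_shuffle): [6 3 1 4 5 0 2 7]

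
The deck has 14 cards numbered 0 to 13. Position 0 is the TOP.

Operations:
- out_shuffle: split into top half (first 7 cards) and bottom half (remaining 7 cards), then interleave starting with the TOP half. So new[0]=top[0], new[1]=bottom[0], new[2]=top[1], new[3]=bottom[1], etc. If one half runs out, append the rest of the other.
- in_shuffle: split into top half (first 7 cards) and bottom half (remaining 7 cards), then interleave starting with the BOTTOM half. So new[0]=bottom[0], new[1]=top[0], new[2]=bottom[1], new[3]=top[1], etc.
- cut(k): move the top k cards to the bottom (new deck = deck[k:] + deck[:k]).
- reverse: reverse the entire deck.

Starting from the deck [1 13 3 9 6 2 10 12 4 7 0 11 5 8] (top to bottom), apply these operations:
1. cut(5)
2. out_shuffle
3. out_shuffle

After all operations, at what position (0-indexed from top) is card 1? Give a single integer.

After op 1 (cut(5)): [2 10 12 4 7 0 11 5 8 1 13 3 9 6]
After op 2 (out_shuffle): [2 5 10 8 12 1 4 13 7 3 0 9 11 6]
After op 3 (out_shuffle): [2 13 5 7 10 3 8 0 12 9 1 11 4 6]
Card 1 is at position 10.

Answer: 10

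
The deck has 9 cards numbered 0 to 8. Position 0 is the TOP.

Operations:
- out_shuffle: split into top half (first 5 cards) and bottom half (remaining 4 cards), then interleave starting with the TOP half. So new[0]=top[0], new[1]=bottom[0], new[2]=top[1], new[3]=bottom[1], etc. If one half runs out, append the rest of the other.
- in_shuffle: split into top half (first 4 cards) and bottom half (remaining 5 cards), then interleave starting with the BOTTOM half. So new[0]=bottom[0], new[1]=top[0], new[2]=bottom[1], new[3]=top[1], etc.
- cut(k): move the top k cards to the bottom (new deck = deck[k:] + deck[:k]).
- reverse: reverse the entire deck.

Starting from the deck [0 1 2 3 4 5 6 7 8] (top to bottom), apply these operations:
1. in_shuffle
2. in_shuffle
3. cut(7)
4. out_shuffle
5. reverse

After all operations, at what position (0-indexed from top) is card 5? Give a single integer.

After op 1 (in_shuffle): [4 0 5 1 6 2 7 3 8]
After op 2 (in_shuffle): [6 4 2 0 7 5 3 1 8]
After op 3 (cut(7)): [1 8 6 4 2 0 7 5 3]
After op 4 (out_shuffle): [1 0 8 7 6 5 4 3 2]
After op 5 (reverse): [2 3 4 5 6 7 8 0 1]
Card 5 is at position 3.

Answer: 3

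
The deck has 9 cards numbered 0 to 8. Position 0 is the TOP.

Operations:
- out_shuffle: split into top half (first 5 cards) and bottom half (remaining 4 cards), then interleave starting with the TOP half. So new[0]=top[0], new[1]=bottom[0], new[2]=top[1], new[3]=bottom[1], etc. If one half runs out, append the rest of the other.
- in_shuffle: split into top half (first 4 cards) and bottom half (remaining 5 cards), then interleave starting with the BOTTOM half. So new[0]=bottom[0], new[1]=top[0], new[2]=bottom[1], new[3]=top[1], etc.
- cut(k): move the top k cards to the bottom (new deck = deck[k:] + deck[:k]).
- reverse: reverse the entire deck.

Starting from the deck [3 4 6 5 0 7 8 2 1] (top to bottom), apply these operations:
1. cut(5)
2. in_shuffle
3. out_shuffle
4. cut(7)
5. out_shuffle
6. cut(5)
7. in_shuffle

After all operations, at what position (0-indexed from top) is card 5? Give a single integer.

After op 1 (cut(5)): [7 8 2 1 3 4 6 5 0]
After op 2 (in_shuffle): [3 7 4 8 6 2 5 1 0]
After op 3 (out_shuffle): [3 2 7 5 4 1 8 0 6]
After op 4 (cut(7)): [0 6 3 2 7 5 4 1 8]
After op 5 (out_shuffle): [0 5 6 4 3 1 2 8 7]
After op 6 (cut(5)): [1 2 8 7 0 5 6 4 3]
After op 7 (in_shuffle): [0 1 5 2 6 8 4 7 3]
Card 5 is at position 2.

Answer: 2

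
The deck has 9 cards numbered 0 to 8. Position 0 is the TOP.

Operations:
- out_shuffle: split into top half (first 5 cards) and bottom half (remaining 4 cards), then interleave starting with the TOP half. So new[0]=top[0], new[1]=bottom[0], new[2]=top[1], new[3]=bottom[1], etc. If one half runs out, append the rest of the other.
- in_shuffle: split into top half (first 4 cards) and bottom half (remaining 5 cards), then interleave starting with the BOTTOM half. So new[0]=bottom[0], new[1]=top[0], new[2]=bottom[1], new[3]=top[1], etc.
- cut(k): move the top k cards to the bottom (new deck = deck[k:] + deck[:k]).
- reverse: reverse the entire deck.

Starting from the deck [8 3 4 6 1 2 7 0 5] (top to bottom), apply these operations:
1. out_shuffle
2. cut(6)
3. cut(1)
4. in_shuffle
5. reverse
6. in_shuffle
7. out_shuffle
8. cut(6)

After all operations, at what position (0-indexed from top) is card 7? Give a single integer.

After op 1 (out_shuffle): [8 2 3 7 4 0 6 5 1]
After op 2 (cut(6)): [6 5 1 8 2 3 7 4 0]
After op 3 (cut(1)): [5 1 8 2 3 7 4 0 6]
After op 4 (in_shuffle): [3 5 7 1 4 8 0 2 6]
After op 5 (reverse): [6 2 0 8 4 1 7 5 3]
After op 6 (in_shuffle): [4 6 1 2 7 0 5 8 3]
After op 7 (out_shuffle): [4 0 6 5 1 8 2 3 7]
After op 8 (cut(6)): [2 3 7 4 0 6 5 1 8]
Card 7 is at position 2.

Answer: 2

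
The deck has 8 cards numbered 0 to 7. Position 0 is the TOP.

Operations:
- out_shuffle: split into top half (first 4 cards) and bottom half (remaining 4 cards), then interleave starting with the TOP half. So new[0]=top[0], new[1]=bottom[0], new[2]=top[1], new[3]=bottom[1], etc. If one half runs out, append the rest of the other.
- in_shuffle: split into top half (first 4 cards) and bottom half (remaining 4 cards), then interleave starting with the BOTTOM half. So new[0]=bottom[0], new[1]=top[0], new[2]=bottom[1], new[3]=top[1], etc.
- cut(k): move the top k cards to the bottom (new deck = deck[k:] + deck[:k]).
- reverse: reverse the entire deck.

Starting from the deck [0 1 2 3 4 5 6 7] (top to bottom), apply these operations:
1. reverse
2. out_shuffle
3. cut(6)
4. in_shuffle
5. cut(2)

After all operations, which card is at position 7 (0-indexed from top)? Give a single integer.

After op 1 (reverse): [7 6 5 4 3 2 1 0]
After op 2 (out_shuffle): [7 3 6 2 5 1 4 0]
After op 3 (cut(6)): [4 0 7 3 6 2 5 1]
After op 4 (in_shuffle): [6 4 2 0 5 7 1 3]
After op 5 (cut(2)): [2 0 5 7 1 3 6 4]
Position 7: card 4.

Answer: 4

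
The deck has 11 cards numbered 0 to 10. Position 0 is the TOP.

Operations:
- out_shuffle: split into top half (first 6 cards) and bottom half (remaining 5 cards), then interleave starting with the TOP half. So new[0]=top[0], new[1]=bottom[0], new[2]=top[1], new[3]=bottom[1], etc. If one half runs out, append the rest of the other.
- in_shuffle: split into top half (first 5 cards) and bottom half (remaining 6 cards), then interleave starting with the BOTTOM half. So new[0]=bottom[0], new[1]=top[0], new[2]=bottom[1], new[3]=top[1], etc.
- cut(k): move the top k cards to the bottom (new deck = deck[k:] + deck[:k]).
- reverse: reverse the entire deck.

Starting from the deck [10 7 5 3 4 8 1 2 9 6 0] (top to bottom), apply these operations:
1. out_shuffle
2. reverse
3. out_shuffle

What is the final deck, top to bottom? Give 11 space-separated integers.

Answer: 8 5 0 2 4 7 6 1 3 10 9

Derivation:
After op 1 (out_shuffle): [10 1 7 2 5 9 3 6 4 0 8]
After op 2 (reverse): [8 0 4 6 3 9 5 2 7 1 10]
After op 3 (out_shuffle): [8 5 0 2 4 7 6 1 3 10 9]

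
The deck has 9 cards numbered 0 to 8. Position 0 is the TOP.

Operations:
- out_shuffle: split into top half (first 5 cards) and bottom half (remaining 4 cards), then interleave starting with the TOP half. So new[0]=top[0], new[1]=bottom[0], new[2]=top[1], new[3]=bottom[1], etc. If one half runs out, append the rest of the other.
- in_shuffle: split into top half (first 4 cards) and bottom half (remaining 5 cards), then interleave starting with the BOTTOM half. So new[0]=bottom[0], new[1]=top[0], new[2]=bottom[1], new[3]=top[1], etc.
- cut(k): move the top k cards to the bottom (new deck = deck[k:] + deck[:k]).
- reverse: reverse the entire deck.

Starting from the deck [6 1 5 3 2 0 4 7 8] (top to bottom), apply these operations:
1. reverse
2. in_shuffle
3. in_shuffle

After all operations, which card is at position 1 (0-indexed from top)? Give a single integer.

Answer: 2

Derivation:
After op 1 (reverse): [8 7 4 0 2 3 5 1 6]
After op 2 (in_shuffle): [2 8 3 7 5 4 1 0 6]
After op 3 (in_shuffle): [5 2 4 8 1 3 0 7 6]
Position 1: card 2.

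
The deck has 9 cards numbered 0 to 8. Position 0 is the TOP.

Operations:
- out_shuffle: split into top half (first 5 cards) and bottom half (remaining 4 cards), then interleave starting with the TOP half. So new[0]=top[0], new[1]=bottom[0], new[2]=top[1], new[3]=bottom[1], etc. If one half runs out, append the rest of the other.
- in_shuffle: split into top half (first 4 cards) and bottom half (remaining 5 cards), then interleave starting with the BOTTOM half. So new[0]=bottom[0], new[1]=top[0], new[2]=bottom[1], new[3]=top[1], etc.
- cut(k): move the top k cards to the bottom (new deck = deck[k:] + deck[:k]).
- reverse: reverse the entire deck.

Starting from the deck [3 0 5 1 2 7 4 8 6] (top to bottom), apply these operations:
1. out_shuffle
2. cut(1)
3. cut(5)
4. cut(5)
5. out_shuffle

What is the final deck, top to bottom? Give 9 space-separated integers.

After op 1 (out_shuffle): [3 7 0 4 5 8 1 6 2]
After op 2 (cut(1)): [7 0 4 5 8 1 6 2 3]
After op 3 (cut(5)): [1 6 2 3 7 0 4 5 8]
After op 4 (cut(5)): [0 4 5 8 1 6 2 3 7]
After op 5 (out_shuffle): [0 6 4 2 5 3 8 7 1]

Answer: 0 6 4 2 5 3 8 7 1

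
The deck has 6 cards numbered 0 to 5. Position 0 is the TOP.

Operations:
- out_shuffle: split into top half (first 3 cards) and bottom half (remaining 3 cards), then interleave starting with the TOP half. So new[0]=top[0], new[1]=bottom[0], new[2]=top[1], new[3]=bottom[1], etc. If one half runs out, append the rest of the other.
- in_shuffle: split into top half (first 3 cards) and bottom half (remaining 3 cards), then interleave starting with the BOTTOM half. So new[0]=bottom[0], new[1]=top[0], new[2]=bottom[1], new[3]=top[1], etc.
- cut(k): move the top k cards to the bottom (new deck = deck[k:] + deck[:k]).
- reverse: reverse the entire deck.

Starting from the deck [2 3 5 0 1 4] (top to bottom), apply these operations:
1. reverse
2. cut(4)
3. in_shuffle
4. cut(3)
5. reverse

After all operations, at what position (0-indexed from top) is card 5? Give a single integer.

After op 1 (reverse): [4 1 0 5 3 2]
After op 2 (cut(4)): [3 2 4 1 0 5]
After op 3 (in_shuffle): [1 3 0 2 5 4]
After op 4 (cut(3)): [2 5 4 1 3 0]
After op 5 (reverse): [0 3 1 4 5 2]
Card 5 is at position 4.

Answer: 4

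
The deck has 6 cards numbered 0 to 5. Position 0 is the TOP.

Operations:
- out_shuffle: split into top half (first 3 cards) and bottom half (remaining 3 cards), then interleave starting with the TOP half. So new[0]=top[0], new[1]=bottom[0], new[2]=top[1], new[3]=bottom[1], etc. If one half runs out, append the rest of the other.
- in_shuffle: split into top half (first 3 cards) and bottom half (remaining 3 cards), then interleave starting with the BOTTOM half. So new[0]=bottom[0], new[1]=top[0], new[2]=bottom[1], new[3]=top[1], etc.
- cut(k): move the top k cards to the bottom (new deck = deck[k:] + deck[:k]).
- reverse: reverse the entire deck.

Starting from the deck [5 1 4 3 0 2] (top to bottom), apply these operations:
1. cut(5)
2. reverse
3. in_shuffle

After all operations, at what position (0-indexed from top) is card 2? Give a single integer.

After op 1 (cut(5)): [2 5 1 4 3 0]
After op 2 (reverse): [0 3 4 1 5 2]
After op 3 (in_shuffle): [1 0 5 3 2 4]
Card 2 is at position 4.

Answer: 4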